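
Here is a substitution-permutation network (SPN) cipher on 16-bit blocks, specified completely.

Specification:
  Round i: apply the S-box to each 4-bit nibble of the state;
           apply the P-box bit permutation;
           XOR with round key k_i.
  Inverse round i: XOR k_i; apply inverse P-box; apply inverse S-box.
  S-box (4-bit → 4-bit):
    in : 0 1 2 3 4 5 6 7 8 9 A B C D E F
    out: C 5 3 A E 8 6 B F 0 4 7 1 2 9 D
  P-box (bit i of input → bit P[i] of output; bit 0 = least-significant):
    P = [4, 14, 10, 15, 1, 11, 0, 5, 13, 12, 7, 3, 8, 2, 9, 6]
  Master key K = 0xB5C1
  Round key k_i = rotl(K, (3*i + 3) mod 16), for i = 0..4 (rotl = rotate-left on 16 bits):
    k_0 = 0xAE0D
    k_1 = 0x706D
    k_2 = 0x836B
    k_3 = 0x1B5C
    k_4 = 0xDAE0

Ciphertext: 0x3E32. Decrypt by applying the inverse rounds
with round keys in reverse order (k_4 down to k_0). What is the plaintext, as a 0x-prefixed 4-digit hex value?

0x774E

s_0 = ciphertext = 0x3E32
s_1 = InvRound(s_0, k_4) = 0x51C8
s_2 = InvRound(s_1, k_3) = 0x6AD2
s_3 = InvRound(s_2, k_2) = 0xCF47
s_4 = InvRound(s_3, k_1) = 0x1770
s_5 = InvRound(s_4, k_0) = 0x774E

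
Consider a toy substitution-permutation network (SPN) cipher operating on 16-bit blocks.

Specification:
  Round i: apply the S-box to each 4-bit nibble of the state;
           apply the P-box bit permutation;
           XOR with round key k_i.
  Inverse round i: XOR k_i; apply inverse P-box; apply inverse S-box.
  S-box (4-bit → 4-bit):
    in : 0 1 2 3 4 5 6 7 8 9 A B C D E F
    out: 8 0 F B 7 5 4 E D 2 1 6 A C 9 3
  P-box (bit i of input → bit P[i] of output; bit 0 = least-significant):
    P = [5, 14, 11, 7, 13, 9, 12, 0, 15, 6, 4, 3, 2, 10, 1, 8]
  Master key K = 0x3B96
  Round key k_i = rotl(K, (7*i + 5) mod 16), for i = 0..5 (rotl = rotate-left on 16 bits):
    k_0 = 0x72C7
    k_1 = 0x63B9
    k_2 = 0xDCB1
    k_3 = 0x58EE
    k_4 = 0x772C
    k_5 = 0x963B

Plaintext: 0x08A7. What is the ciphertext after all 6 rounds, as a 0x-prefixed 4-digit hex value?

s_0 = plaintext = 0x08A7
s_1 = Round(s_0, k_0) = 0x9B5F
s_2 = Round(s_1, k_1) = 0x17C9
s_3 = Round(s_2, k_2) = 0x9EE8
s_4 = Round(s_3, k_3) = 0xF447
s_5 = Round(s_4, k_4) = 0x89F8
s_6 = Round(s_5, k_5) = 0xBDDD

0xBDDD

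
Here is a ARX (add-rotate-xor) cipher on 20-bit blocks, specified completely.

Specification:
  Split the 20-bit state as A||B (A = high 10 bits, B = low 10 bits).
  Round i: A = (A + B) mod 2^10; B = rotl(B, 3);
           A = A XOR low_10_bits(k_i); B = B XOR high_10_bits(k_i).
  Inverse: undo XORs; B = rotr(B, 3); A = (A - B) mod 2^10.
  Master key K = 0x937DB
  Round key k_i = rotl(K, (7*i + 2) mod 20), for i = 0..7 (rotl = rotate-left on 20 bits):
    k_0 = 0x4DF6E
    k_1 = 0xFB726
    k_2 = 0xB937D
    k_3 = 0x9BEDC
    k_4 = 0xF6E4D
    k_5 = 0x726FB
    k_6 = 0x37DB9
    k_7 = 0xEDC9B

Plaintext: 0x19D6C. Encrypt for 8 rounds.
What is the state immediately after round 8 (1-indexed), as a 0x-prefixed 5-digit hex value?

0xD4086

s_0 = plaintext = 0x19D6C
s_1 = Round(s_0, k_0) = 0xAF655
s_2 = Round(s_1, k_1) = 0x8D141
s_3 = Round(s_2, k_2) = 0x020EE
s_4 = Round(s_3, k_3) = 0x8A91E
s_5 = Round(s_4, k_4) = 0x41729
s_6 = Round(s_5, k_5) = 0xB5487
s_7 = Round(s_6, k_6) = 0xB94E6
s_8 = Round(s_7, k_7) = 0xD4086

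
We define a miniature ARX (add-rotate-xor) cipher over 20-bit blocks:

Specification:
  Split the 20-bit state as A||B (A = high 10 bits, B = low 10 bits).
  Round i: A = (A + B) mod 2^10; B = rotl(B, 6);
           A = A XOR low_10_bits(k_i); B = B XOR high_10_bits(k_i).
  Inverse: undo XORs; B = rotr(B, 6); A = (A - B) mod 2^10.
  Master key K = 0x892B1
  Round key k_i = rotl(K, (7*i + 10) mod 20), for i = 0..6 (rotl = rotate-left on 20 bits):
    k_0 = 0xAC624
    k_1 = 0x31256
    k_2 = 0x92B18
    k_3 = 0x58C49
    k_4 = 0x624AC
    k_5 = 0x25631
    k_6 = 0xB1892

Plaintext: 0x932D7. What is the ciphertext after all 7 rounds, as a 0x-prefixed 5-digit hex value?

0xDA5AA

s_0 = plaintext = 0x932D7
s_1 = Round(s_0, k_0) = 0xC1F5C
s_2 = Round(s_1, k_1) = 0x0D7F1
s_3 = Round(s_2, k_2) = 0xCFA35
s_4 = Round(s_3, k_3) = 0x4E800
s_5 = Round(s_4, k_4) = 0x65989
s_6 = Round(s_5, k_5) = 0x4BACD
s_7 = Round(s_6, k_6) = 0xDA5AA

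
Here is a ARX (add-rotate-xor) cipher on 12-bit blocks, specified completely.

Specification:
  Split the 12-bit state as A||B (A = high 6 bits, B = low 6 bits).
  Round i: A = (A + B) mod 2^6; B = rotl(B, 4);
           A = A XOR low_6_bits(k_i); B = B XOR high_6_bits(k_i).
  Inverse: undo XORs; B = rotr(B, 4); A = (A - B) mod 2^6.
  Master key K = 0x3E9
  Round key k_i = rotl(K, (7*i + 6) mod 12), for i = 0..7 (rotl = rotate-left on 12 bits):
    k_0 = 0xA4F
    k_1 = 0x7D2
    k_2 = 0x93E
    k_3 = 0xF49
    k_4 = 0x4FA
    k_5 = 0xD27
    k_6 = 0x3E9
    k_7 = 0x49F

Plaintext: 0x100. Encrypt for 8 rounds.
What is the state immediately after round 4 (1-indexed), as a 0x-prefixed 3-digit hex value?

0x0E0

s_0 = plaintext = 0x100
s_1 = Round(s_0, k_0) = 0x2E9
s_2 = Round(s_1, k_1) = 0x985
s_3 = Round(s_2, k_2) = 0x575
s_4 = Round(s_3, k_3) = 0x0E0
s_5 = Round(s_4, k_4) = 0x65B
s_6 = Round(s_5, k_5) = 0x4C2
s_7 = Round(s_6, k_6) = 0xF2F
s_8 = Round(s_7, k_7) = 0xD29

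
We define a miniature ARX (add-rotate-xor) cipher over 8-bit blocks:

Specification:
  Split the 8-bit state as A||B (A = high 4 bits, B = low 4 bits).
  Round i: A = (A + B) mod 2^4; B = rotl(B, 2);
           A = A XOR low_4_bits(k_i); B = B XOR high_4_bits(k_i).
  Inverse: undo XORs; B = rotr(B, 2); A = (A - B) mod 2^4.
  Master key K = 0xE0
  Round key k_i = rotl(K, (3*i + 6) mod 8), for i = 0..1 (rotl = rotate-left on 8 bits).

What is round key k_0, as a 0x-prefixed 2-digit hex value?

0x38

K = 0xE0
k_0 = rotl(K, (3*0+6) mod 8) = rotl(K, 6) = 0x38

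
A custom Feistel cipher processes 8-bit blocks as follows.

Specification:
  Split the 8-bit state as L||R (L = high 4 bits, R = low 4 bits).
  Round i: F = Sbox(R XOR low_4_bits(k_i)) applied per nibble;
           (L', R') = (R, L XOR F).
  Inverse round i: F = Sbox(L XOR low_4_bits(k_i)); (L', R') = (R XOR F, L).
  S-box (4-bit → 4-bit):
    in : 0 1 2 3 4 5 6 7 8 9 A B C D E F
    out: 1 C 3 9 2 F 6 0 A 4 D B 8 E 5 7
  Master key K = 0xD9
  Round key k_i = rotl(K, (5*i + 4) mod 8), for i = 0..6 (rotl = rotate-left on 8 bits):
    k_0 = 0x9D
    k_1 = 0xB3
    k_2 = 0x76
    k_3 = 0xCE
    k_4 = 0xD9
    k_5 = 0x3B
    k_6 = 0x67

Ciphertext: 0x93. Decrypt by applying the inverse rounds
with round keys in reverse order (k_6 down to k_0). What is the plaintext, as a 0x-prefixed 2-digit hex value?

0x69

s_0 = ciphertext = 0x93
s_1 = InvRound(s_0, k_6) = 0x69
s_2 = InvRound(s_1, k_5) = 0x76
s_3 = InvRound(s_2, k_4) = 0x37
s_4 = InvRound(s_3, k_3) = 0x93
s_5 = InvRound(s_4, k_2) = 0x49
s_6 = InvRound(s_5, k_1) = 0x94
s_7 = InvRound(s_6, k_0) = 0x69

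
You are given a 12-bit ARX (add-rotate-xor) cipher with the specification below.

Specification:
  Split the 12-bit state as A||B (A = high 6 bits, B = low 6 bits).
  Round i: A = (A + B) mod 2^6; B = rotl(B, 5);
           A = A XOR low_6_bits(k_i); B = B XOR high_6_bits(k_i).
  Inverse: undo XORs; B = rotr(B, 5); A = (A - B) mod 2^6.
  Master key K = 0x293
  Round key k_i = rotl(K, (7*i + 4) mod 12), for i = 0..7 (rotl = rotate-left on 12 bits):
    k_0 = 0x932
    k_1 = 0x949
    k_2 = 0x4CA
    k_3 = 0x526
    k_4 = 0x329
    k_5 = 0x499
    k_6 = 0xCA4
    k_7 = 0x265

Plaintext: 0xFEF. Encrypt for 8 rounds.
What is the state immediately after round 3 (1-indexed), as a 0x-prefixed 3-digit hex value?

0xE15

s_0 = plaintext = 0xFEF
s_1 = Round(s_0, k_0) = 0x713
s_2 = Round(s_1, k_1) = 0x98C
s_3 = Round(s_2, k_2) = 0xE15
s_4 = Round(s_3, k_3) = 0xAFE
s_5 = Round(s_4, k_4) = 0x013
s_6 = Round(s_5, k_5) = 0x2BB
s_7 = Round(s_6, k_6) = 0x84F
s_8 = Round(s_7, k_7) = 0x56E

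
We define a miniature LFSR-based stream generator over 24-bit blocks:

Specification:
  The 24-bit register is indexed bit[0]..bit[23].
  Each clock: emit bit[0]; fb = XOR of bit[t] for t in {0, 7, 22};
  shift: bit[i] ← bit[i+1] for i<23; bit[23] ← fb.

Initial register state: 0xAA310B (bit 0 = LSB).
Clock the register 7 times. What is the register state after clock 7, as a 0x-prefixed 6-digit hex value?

0x6F5462

reg_0 = 0xAA310B
clock 1: out=1, reg = 0xD51885
clock 2: out=1, reg = 0xEA8C42
clock 3: out=0, reg = 0xF54621
clock 4: out=1, reg = 0x7AA310
clock 5: out=0, reg = 0xBD5188
clock 6: out=0, reg = 0xDEA8C4
clock 7: out=0, reg = 0x6F5462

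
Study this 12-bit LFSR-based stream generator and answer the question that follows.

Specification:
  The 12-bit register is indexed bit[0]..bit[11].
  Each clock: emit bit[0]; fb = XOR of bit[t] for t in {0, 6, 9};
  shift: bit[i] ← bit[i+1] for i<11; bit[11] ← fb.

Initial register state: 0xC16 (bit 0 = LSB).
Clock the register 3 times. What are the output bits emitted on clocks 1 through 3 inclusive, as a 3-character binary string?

011

reg_0 = 0xC16
clock 1: out=0, reg = 0x60B
clock 2: out=1, reg = 0x305
clock 3: out=1, reg = 0x182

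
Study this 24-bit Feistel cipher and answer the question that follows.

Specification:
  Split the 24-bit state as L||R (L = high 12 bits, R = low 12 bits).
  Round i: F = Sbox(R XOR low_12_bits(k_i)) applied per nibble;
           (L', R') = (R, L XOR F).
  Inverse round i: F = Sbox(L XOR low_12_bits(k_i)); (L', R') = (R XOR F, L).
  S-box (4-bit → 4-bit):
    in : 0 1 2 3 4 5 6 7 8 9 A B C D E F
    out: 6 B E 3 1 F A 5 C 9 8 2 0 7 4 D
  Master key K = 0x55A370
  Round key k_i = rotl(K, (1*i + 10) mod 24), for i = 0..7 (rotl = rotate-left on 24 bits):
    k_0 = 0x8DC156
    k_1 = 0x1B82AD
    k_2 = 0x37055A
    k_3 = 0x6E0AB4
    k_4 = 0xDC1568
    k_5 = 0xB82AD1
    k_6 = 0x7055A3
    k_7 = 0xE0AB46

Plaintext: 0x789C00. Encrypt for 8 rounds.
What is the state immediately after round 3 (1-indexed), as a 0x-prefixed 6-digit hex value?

0x274597

s_0 = plaintext = 0x789C00
s_1 = Round(s_0, k_0) = 0xC00073
s_2 = Round(s_1, k_1) = 0x073274
s_3 = Round(s_2, k_2) = 0x274597
s_4 = Round(s_3, k_3) = 0x597F97
s_5 = Round(s_4, k_4) = 0xF97D4A
s_6 = Round(s_5, k_5) = 0xD4AA05
s_7 = Round(s_6, k_6) = 0xA050C0
s_8 = Round(s_7, k_7) = 0x0C08CF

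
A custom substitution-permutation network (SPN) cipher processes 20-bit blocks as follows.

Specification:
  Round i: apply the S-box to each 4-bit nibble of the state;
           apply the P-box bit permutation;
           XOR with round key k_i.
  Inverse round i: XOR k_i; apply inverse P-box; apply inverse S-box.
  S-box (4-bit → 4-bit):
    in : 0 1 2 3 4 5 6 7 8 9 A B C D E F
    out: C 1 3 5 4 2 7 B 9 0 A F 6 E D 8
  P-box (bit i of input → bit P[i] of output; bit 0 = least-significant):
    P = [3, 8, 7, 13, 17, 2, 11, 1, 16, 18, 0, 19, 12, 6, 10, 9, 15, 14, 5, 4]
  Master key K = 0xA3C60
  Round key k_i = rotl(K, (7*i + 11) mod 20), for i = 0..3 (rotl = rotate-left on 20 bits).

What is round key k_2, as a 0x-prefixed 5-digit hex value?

K = 0xA3C60
k_0 = rotl(K, (7*0+11) mod 20) = rotl(K, 11) = 0x3051E
k_1 = rotl(K, (7*1+11) mod 20) = rotl(K, 18) = 0x28F18
k_2 = rotl(K, (7*2+11) mod 20) = rotl(K, 5) = 0x78C14

0x78C14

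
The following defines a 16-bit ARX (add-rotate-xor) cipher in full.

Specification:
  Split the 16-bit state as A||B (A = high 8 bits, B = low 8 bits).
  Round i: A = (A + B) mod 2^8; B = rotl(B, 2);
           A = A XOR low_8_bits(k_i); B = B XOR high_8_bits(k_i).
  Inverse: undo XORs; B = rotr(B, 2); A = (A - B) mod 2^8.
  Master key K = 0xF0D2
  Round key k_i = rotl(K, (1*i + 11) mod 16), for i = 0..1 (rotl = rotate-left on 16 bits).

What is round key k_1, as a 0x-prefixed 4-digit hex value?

K = 0xF0D2
k_0 = rotl(K, (1*0+11) mod 16) = rotl(K, 11) = 0x9786
k_1 = rotl(K, (1*1+11) mod 16) = rotl(K, 12) = 0x2F0D

0x2F0D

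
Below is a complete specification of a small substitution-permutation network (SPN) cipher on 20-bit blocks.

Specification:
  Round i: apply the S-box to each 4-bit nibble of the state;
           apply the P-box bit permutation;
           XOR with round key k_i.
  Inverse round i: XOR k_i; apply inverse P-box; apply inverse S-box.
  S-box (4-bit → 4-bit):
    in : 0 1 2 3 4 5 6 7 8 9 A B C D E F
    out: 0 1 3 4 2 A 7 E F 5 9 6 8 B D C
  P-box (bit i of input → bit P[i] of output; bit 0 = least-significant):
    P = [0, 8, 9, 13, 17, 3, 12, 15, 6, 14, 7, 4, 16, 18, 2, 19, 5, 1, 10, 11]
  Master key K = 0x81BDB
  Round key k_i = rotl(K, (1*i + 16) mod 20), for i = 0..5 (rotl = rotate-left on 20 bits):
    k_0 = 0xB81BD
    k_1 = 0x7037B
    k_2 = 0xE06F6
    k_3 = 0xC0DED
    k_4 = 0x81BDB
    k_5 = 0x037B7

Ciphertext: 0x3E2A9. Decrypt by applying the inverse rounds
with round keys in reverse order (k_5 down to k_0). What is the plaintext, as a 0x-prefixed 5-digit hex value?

s_0 = ciphertext = 0x3E2A9
s_1 = InvRound(s_0, k_5) = 0xB9584
s_2 = InvRound(s_1, k_4) = 0x79AD9
s_3 = InvRound(s_2, k_3) = 0x9ECEB
s_4 = InvRound(s_3, k_2) = 0xC65DE
s_5 = InvRound(s_4, k_1) = 0x9EB1E
s_6 = InvRound(s_5, k_0) = 0xD0B1E

0xD0B1E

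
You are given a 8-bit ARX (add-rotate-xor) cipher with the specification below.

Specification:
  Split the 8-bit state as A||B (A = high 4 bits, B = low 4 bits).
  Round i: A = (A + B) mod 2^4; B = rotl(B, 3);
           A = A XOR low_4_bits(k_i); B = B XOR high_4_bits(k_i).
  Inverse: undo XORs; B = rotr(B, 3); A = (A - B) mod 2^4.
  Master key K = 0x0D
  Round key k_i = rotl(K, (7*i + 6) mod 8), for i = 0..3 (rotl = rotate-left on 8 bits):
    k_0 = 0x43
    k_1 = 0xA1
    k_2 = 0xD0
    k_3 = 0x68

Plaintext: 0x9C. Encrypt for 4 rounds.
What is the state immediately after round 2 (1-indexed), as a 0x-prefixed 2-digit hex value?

s_0 = plaintext = 0x9C
s_1 = Round(s_0, k_0) = 0x62
s_2 = Round(s_1, k_1) = 0x9B
s_3 = Round(s_2, k_2) = 0x40
s_4 = Round(s_3, k_3) = 0xC6

0x9B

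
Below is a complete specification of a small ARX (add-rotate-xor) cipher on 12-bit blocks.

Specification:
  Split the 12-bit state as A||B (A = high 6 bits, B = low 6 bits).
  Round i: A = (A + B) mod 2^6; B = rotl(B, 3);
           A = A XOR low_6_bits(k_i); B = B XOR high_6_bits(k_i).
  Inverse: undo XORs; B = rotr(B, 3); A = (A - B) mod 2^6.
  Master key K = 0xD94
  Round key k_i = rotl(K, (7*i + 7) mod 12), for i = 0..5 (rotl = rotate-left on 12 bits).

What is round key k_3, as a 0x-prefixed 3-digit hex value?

0x94D

K = 0xD94
k_0 = rotl(K, (7*0+7) mod 12) = rotl(K, 7) = 0xA6C
k_1 = rotl(K, (7*1+7) mod 12) = rotl(K, 2) = 0x653
k_2 = rotl(K, (7*2+7) mod 12) = rotl(K, 9) = 0x9B2
k_3 = rotl(K, (7*3+7) mod 12) = rotl(K, 4) = 0x94D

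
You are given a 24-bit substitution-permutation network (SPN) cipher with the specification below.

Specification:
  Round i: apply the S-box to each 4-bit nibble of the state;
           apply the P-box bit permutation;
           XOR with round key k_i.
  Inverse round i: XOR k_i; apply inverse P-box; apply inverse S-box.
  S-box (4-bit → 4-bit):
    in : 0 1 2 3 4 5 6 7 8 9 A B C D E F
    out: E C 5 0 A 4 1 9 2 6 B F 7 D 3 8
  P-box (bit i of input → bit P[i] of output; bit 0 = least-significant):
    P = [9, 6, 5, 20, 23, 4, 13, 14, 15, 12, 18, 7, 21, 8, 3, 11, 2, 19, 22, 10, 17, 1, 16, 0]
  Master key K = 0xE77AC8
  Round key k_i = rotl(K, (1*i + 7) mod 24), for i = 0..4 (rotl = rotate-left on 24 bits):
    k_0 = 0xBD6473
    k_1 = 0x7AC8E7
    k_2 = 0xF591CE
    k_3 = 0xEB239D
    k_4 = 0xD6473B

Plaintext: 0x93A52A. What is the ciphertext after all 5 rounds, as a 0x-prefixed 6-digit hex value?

s_0 = plaintext = 0x93A52A
s_1 = Round(s_0, k_0) = 0x084F31
s_2 = Round(s_1, k_1) = 0x63C144
s_3 = Round(s_2, k_2) = 0xC3D016
s_4 = Round(s_3, k_3) = 0xCC5917
s_5 = Round(s_4, k_4) = 0x893535

0x893535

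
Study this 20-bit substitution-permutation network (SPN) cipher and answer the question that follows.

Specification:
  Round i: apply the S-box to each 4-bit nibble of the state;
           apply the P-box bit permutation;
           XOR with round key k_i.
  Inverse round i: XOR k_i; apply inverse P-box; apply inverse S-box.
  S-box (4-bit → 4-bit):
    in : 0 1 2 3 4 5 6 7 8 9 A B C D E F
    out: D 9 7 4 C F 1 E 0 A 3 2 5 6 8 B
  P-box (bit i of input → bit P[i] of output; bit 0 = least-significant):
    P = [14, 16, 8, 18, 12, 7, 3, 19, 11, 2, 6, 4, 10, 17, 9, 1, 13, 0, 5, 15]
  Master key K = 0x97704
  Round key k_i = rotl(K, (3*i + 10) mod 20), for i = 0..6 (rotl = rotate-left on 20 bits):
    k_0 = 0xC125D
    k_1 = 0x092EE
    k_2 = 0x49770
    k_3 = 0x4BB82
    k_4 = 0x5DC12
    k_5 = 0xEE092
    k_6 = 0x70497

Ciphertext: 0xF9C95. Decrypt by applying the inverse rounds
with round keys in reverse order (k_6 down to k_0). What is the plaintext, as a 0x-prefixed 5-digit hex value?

0x482DA

s_0 = ciphertext = 0xF9C95
s_1 = InvRound(s_0, k_6) = 0xEE618
s_2 = InvRound(s_1, k_5) = 0x808D8
s_3 = InvRound(s_2, k_4) = 0xE135F
s_4 = InvRound(s_3, k_3) = 0xFB578
s_5 = InvRound(s_4, k_2) = 0x6D84B
s_6 = InvRound(s_5, k_1) = 0xDDAB1
s_7 = InvRound(s_6, k_0) = 0x482DA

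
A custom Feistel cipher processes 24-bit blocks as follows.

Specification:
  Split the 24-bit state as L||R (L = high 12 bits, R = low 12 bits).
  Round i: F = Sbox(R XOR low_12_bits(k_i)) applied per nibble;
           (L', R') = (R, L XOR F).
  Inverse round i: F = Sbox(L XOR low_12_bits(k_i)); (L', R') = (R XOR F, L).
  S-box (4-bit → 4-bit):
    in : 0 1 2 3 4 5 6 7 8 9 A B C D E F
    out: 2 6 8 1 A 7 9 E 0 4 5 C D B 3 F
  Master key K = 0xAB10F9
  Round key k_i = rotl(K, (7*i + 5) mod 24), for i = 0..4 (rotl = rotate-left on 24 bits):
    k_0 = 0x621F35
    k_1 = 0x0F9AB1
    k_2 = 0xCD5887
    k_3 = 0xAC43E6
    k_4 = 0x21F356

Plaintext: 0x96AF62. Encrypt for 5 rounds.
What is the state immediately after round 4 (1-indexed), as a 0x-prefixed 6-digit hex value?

s_0 = plaintext = 0x96AF62
s_1 = Round(s_0, k_0) = 0xF62B14
s_2 = Round(s_1, k_1) = 0xB14935
s_3 = Round(s_2, k_2) = 0x935DDC
s_4 = Round(s_3, k_3) = 0xDDCA20
s_5 = Round(s_4, k_4) = 0xA20935

0xDDCA20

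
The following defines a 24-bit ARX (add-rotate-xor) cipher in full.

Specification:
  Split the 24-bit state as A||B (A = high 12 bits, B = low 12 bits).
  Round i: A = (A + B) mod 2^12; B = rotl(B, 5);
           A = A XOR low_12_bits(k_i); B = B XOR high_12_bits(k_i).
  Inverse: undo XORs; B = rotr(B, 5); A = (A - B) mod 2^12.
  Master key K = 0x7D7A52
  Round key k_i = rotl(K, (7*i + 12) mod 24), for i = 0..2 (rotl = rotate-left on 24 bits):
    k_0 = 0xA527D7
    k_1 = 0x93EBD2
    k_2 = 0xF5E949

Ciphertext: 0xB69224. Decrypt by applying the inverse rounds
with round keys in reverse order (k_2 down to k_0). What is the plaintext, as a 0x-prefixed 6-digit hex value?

0xB0B807

s_0 = ciphertext = 0xB69224
s_1 = InvRound(s_0, k_2) = 0x4B5D6B
s_2 = InvRound(s_1, k_1) = 0x4C5AA2
s_3 = InvRound(s_2, k_0) = 0xB0B807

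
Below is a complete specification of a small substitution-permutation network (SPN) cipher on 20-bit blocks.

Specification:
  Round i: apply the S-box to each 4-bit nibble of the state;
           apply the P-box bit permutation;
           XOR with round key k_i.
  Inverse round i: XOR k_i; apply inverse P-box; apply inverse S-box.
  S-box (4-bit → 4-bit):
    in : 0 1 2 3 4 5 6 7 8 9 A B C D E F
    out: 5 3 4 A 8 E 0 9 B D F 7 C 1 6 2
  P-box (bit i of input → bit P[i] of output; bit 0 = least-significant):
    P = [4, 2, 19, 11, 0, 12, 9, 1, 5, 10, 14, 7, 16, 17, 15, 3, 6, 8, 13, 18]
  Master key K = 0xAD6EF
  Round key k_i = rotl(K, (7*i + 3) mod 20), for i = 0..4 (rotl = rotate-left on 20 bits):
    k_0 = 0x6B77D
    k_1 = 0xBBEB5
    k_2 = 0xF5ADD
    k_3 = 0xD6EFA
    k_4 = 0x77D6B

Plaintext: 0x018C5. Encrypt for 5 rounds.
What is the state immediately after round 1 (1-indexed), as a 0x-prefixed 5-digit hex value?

0xD999B

s_0 = plaintext = 0x018C5
s_1 = Round(s_0, k_0) = 0xD999B
s_2 = Round(s_1, k_1) = 0x27C4A
s_3 = Round(s_2, k_2) = 0x63243
s_4 = Round(s_3, k_3) = 0xF26F4
s_5 = Round(s_4, k_4) = 0x7E46B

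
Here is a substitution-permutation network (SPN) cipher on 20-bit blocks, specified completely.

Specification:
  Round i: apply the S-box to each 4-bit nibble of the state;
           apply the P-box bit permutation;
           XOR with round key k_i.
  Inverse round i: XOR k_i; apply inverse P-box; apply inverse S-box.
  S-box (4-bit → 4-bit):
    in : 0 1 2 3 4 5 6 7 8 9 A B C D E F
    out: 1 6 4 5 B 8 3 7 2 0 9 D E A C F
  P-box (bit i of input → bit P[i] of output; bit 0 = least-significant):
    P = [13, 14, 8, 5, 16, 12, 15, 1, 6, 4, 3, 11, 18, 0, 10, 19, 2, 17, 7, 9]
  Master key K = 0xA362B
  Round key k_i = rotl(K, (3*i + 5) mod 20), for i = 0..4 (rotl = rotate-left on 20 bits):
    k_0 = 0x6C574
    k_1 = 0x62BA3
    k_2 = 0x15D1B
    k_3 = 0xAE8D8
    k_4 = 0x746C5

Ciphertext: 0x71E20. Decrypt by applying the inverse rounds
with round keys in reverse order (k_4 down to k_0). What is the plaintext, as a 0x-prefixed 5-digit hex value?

s_0 = ciphertext = 0x71E20
s_1 = InvRound(s_0, k_4) = 0x38A8D
s_2 = InvRound(s_1, k_3) = 0xAD606
s_3 = InvRound(s_2, k_2) = 0x4DC32
s_4 = InvRound(s_3, k_1) = 0xC1817
s_5 = InvRound(s_4, k_0) = 0x8CACC

0x8CACC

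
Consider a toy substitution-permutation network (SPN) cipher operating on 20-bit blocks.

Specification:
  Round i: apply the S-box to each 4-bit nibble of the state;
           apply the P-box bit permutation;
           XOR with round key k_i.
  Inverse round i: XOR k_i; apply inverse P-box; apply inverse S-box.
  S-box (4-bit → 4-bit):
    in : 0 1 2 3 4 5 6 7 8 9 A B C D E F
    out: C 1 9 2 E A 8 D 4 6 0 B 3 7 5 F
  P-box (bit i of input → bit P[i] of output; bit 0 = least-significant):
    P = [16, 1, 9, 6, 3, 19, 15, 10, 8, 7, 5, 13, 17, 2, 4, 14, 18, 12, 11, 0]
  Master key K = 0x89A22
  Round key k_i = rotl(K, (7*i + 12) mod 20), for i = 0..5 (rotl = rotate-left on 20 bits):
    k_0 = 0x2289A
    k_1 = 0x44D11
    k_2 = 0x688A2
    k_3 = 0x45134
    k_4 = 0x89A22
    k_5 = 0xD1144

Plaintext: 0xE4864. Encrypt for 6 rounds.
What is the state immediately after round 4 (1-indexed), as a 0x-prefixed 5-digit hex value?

0x5D5C3

s_0 = plaintext = 0xE4864
s_1 = Round(s_0, k_0) = 0x666EC
s_2 = Round(s_1, k_1) = 0x5AD1A
s_3 = Round(s_2, k_2) = 0x6990B
s_4 = Round(s_3, k_3) = 0x5D5C3
s_5 = Round(s_4, k_4) = 0x2AABD
s_6 = Round(s_5, k_5) = 0x0174F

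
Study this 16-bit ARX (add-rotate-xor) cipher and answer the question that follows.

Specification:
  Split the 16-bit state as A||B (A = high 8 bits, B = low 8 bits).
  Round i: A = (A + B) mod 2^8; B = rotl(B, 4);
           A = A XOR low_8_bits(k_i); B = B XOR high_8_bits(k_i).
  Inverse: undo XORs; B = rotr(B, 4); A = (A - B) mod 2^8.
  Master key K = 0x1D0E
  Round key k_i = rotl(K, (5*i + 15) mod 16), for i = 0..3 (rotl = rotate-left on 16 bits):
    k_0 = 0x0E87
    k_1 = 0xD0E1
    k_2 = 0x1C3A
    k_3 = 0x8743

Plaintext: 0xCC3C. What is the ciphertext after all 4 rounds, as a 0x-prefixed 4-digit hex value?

s_0 = plaintext = 0xCC3C
s_1 = Round(s_0, k_0) = 0x8FCD
s_2 = Round(s_1, k_1) = 0xBD0C
s_3 = Round(s_2, k_2) = 0xF3DC
s_4 = Round(s_3, k_3) = 0x8C4A

0x8C4A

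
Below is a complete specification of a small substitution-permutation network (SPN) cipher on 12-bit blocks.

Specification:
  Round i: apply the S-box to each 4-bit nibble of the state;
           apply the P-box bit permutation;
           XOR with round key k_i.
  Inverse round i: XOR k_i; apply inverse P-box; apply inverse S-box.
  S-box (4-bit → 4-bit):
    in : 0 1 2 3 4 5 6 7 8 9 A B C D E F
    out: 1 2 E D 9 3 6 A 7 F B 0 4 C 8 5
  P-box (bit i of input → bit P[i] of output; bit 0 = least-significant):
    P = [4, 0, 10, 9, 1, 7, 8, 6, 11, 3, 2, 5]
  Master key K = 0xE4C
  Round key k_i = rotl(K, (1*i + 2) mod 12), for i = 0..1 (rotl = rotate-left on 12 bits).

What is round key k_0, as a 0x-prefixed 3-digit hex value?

K = 0xE4C
k_0 = rotl(K, (1*0+2) mod 12) = rotl(K, 2) = 0x933

0x933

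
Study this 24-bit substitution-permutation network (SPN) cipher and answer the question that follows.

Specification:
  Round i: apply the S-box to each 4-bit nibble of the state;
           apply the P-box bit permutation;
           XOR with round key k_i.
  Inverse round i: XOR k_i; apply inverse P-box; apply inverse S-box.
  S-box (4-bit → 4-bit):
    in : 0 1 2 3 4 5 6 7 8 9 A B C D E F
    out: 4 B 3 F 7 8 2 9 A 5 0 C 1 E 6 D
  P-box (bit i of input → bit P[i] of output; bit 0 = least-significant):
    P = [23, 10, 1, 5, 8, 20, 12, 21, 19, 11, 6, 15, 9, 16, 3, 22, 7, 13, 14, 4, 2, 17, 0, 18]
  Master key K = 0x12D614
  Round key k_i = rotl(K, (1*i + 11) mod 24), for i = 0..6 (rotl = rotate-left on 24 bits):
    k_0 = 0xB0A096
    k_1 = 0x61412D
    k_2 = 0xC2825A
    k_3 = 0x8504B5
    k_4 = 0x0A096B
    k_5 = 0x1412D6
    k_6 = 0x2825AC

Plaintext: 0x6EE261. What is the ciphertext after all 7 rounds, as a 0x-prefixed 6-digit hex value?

0x888907

s_0 = plaintext = 0x6EE261
s_1 = Round(s_0, k_0) = 0x2BCCBE
s_2 = Round(s_1, k_1) = 0x4B173B
s_3 = Round(s_2, k_2) = 0xB9516D
s_4 = Round(s_3, k_3) = 0xD9C816
s_5 = Round(s_4, k_4) = 0x3CC6EA
s_6 = Round(s_5, k_5) = 0x020853
s_7 = Round(s_6, k_6) = 0x888907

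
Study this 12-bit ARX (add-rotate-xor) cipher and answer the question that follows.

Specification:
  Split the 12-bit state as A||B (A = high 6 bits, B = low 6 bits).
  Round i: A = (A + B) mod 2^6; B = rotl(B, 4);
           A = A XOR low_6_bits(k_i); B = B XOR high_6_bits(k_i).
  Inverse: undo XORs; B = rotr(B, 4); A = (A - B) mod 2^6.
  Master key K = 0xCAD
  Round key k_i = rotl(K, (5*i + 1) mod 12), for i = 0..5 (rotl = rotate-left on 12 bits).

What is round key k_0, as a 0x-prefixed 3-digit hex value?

0x95B

K = 0xCAD
k_0 = rotl(K, (5*0+1) mod 12) = rotl(K, 1) = 0x95B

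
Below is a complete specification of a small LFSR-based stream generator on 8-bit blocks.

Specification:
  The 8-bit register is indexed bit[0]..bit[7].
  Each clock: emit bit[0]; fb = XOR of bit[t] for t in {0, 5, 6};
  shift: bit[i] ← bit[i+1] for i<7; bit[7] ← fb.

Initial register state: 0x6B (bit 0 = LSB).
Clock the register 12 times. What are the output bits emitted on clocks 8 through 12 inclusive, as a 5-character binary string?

01010

reg_0 = 0x6B
clock 1: out=1, reg = 0xB5
clock 2: out=1, reg = 0x5A
clock 3: out=0, reg = 0xAD
clock 4: out=1, reg = 0x56
clock 5: out=0, reg = 0xAB
clock 6: out=1, reg = 0x55
clock 7: out=1, reg = 0x2A
clock 8: out=0, reg = 0x95
clock 9: out=1, reg = 0xCA
clock 10: out=0, reg = 0xE5
clock 11: out=1, reg = 0xF2
clock 12: out=0, reg = 0x79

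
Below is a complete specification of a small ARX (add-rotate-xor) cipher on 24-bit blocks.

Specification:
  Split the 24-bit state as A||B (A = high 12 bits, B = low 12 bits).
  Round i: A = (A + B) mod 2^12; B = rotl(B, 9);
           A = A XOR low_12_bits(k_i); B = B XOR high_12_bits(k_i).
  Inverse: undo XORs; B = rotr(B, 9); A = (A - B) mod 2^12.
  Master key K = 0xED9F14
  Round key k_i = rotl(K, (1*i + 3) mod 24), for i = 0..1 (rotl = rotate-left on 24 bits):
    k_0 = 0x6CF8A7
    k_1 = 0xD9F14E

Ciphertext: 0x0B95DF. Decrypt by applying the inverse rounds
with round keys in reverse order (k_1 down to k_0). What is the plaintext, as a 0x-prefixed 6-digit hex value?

0x0FA65A

s_0 = ciphertext = 0x0B95DF
s_1 = InvRound(s_0, k_1) = 0xFF3204
s_2 = InvRound(s_1, k_0) = 0x0FA65A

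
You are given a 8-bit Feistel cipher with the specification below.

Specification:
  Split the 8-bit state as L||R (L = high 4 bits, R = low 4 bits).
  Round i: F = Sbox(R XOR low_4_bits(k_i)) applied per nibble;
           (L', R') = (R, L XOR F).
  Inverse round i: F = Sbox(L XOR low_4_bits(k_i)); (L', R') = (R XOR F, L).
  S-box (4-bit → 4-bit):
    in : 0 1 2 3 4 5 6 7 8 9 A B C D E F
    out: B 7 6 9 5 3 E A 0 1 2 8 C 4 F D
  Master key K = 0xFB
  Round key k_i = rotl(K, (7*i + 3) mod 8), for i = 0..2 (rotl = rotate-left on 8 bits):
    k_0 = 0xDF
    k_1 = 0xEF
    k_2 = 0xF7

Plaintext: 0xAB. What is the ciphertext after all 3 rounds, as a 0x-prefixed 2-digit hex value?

s_0 = plaintext = 0xAB
s_1 = Round(s_0, k_0) = 0xBF
s_2 = Round(s_1, k_1) = 0xF0
s_3 = Round(s_2, k_2) = 0x05

0x05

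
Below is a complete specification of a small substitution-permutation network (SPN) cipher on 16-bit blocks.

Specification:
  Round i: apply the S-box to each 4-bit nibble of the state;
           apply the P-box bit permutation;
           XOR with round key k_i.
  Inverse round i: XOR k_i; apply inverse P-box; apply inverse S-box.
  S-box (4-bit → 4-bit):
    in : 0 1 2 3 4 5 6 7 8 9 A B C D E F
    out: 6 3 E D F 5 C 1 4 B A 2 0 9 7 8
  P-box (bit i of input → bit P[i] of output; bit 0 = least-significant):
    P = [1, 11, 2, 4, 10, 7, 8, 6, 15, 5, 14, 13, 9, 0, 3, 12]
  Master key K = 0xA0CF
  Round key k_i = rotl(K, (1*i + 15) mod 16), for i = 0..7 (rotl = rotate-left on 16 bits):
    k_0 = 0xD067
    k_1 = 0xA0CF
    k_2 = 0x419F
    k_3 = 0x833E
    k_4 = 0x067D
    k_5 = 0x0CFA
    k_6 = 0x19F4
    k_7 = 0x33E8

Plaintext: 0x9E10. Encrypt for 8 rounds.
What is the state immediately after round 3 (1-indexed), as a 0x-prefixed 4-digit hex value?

s_0 = plaintext = 0x9E10
s_1 = Round(s_0, k_0) = 0x0EC2
s_2 = Round(s_1, k_1) = 0x68F2
s_3 = Round(s_2, k_2) = 0x19C3
s_4 = Round(s_3, k_3) = 0x2109
s_5 = Round(s_4, k_4) = 0x9FC6
s_6 = Round(s_5, k_5) = 0x3EEF
s_7 = Round(s_6, k_6) = 0xCE4C
s_8 = Round(s_7, k_7) = 0xF608

0x19C3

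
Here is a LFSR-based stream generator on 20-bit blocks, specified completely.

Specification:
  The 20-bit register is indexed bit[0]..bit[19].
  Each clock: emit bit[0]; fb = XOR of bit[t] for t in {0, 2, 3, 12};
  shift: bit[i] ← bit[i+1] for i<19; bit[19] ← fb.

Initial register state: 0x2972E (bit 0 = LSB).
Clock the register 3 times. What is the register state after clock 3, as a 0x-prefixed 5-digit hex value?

reg_0 = 0x2972E
clock 1: out=0, reg = 0x94B97
clock 2: out=1, reg = 0x4A5CB
clock 3: out=1, reg = 0x252E5

0x252E5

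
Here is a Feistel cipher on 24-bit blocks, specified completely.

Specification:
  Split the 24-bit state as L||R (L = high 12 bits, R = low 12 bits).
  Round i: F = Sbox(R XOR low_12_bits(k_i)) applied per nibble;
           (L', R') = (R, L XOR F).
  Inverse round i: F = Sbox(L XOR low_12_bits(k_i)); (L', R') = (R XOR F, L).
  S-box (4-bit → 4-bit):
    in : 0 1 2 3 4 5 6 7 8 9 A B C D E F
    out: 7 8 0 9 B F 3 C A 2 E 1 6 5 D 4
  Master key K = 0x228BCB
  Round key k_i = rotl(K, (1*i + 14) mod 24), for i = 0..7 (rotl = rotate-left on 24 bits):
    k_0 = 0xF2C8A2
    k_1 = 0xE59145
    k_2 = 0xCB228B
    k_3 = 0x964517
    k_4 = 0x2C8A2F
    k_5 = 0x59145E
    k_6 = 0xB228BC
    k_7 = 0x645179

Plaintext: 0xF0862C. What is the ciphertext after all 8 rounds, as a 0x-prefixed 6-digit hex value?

0x0C6135

s_0 = plaintext = 0xF0862C
s_1 = Round(s_0, k_0) = 0x62C2A5
s_2 = Round(s_1, k_1) = 0x2A5FFB
s_3 = Round(s_2, k_2) = 0xFFB762
s_4 = Round(s_3, k_3) = 0x762F34
s_5 = Round(s_4, k_4) = 0xF348E3
s_6 = Round(s_5, k_5) = 0x8E3921
s_7 = Round(s_6, k_6) = 0x9210C6
s_8 = Round(s_7, k_7) = 0x0C6135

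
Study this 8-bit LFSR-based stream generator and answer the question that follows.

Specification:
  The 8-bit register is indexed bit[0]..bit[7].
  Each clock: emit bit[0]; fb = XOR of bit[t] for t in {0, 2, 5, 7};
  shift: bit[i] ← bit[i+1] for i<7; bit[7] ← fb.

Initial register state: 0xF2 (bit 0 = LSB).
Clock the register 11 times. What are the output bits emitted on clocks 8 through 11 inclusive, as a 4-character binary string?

1000

reg_0 = 0xF2
clock 1: out=0, reg = 0x79
clock 2: out=1, reg = 0x3C
clock 3: out=0, reg = 0x1E
clock 4: out=0, reg = 0x8F
clock 5: out=1, reg = 0xC7
clock 6: out=1, reg = 0xE3
clock 7: out=1, reg = 0xF1
clock 8: out=1, reg = 0xF8
clock 9: out=0, reg = 0x7C
clock 10: out=0, reg = 0x3E
clock 11: out=0, reg = 0x1F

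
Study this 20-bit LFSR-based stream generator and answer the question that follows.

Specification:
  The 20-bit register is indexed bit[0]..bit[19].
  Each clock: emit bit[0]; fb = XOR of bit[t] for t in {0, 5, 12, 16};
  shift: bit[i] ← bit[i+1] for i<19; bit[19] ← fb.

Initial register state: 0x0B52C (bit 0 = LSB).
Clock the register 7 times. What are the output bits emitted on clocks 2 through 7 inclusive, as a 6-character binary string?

011010

reg_0 = 0x0B52C
clock 1: out=0, reg = 0x05A96
clock 2: out=0, reg = 0x82D4B
clock 3: out=1, reg = 0xC16A5
clock 4: out=1, reg = 0xE0B52
clock 5: out=0, reg = 0x705A9
clock 6: out=1, reg = 0xB82D4
clock 7: out=0, reg = 0xDC16A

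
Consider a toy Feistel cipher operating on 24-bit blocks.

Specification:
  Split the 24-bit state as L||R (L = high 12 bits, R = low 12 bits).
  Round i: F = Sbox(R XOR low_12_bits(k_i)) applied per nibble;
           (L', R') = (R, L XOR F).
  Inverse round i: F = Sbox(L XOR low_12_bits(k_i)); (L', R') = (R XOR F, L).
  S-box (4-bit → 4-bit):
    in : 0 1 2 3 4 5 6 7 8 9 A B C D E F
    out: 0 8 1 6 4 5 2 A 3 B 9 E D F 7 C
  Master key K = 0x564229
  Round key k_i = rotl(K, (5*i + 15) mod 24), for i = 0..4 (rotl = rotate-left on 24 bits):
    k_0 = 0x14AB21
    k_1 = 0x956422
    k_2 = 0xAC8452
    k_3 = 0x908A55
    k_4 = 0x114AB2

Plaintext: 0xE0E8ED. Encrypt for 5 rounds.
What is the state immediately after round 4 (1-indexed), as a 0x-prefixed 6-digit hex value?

s_0 = plaintext = 0xE0E8ED
s_1 = Round(s_0, k_0) = 0x8ED8D3
s_2 = Round(s_1, k_1) = 0x8D3525
s_3 = Round(s_2, k_2) = 0x525079
s_4 = Round(s_3, k_3) = 0x079C38
s_5 = Round(s_4, k_4) = 0xC38240

0x079C38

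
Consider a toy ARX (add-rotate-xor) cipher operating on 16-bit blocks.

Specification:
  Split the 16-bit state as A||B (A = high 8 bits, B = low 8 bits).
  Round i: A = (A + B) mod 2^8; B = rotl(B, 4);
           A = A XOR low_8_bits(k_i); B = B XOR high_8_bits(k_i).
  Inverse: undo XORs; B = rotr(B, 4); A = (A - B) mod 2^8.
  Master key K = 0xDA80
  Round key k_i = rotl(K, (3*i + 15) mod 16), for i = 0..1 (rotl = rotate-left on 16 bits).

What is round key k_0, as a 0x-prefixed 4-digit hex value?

0x6D40

K = 0xDA80
k_0 = rotl(K, (3*0+15) mod 16) = rotl(K, 15) = 0x6D40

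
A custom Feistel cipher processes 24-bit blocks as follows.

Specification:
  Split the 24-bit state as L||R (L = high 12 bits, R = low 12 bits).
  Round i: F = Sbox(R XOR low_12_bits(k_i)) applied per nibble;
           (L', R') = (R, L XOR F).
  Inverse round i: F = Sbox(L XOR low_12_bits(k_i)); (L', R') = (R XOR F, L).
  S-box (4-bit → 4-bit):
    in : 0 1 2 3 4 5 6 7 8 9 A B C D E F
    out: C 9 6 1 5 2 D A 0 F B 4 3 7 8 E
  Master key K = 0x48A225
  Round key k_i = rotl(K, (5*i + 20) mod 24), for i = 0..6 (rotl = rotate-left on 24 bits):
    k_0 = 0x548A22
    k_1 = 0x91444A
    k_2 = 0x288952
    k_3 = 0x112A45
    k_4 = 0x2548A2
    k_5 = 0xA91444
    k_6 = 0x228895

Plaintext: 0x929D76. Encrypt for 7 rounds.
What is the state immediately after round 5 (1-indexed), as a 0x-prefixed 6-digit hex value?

0xEA6666

s_0 = plaintext = 0x929D76
s_1 = Round(s_0, k_0) = 0xD7630C
s_2 = Round(s_1, k_1) = 0x30C72B
s_3 = Round(s_2, k_2) = 0x72BBA3
s_4 = Round(s_3, k_3) = 0xBA3EA6
s_5 = Round(s_4, k_4) = 0xEA6666
s_6 = Round(s_5, k_5) = 0x6668C0
s_7 = Round(s_6, k_6) = 0x8C0A44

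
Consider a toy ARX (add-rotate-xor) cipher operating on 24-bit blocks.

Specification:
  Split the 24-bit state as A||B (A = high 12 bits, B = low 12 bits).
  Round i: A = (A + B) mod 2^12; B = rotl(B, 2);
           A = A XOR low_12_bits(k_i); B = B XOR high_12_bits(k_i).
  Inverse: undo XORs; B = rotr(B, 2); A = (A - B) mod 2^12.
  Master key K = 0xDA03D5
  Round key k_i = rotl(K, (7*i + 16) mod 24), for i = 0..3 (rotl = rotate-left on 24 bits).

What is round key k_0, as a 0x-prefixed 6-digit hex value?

0xD5DA03

K = 0xDA03D5
k_0 = rotl(K, (7*0+16) mod 24) = rotl(K, 16) = 0xD5DA03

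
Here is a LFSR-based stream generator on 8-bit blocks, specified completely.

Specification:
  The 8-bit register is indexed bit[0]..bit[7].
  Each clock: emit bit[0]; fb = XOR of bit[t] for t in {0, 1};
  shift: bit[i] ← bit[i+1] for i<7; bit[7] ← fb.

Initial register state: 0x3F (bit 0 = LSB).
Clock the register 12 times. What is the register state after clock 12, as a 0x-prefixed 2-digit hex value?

reg_0 = 0x3F
clock 1: out=1, reg = 0x1F
clock 2: out=1, reg = 0x0F
clock 3: out=1, reg = 0x07
clock 4: out=1, reg = 0x03
clock 5: out=1, reg = 0x01
clock 6: out=1, reg = 0x80
clock 7: out=0, reg = 0x40
clock 8: out=0, reg = 0x20
clock 9: out=0, reg = 0x10
clock 10: out=0, reg = 0x08
clock 11: out=0, reg = 0x04
clock 12: out=0, reg = 0x02

0x02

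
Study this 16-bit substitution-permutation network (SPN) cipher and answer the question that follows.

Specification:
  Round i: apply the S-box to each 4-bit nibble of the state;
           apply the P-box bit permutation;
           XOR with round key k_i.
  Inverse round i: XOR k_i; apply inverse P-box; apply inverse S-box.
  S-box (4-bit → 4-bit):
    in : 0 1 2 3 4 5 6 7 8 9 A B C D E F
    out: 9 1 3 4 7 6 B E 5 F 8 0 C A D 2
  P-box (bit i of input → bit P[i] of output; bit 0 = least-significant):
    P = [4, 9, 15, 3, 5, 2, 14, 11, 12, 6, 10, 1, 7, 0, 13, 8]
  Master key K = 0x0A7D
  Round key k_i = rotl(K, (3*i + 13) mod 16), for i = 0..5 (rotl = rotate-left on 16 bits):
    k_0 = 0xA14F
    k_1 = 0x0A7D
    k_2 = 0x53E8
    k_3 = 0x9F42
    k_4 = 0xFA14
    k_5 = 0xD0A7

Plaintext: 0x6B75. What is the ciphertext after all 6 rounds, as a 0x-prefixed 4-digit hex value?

0xA226

s_0 = plaintext = 0x6B75
s_1 = Round(s_0, k_0) = 0x6ACA
s_2 = Round(s_1, k_1) = 0x43F6
s_3 = Round(s_2, k_2) = 0x7575
s_4 = Round(s_3, k_3) = 0x7007
s_5 = Round(s_4, k_4) = 0x413F
s_6 = Round(s_5, k_5) = 0xA226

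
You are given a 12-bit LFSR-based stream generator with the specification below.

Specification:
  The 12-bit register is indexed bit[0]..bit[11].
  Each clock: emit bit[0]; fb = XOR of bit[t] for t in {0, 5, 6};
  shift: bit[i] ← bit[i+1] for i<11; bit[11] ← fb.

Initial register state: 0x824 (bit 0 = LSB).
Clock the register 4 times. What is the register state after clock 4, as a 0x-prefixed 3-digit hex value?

reg_0 = 0x824
clock 1: out=0, reg = 0xC12
clock 2: out=0, reg = 0x609
clock 3: out=1, reg = 0xB04
clock 4: out=0, reg = 0x582

0x582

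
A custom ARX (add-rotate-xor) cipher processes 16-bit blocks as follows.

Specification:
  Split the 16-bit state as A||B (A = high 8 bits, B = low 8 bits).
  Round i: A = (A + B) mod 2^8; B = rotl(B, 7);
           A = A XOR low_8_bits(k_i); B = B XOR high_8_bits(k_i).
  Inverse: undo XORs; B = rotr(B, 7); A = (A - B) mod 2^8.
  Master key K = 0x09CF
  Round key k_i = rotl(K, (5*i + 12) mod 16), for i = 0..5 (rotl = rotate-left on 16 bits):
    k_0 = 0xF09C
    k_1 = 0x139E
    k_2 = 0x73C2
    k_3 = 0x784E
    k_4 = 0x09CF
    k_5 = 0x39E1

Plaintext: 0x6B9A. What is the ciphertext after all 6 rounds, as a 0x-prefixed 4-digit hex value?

0x0A11

s_0 = plaintext = 0x6B9A
s_1 = Round(s_0, k_0) = 0x99BD
s_2 = Round(s_1, k_1) = 0xC8CD
s_3 = Round(s_2, k_2) = 0x5795
s_4 = Round(s_3, k_3) = 0xA2B2
s_5 = Round(s_4, k_4) = 0x9B50
s_6 = Round(s_5, k_5) = 0x0A11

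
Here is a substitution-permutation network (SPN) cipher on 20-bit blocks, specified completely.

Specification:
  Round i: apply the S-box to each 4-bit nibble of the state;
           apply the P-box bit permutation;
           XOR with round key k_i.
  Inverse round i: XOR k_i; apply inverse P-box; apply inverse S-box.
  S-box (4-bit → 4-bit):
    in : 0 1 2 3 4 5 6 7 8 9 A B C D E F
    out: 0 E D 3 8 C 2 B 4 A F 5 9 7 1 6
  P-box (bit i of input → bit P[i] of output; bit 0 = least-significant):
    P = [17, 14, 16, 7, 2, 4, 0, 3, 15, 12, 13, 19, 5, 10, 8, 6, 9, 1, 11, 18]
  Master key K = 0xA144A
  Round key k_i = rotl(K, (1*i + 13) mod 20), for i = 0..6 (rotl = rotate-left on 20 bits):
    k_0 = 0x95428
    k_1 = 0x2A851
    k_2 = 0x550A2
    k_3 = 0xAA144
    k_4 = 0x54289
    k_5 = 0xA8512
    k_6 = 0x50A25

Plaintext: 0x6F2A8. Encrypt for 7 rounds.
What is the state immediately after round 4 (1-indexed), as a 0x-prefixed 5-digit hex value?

0xC1164

s_0 = plaintext = 0x6F2A8
s_1 = Round(s_0, k_0) = 0x0F137
s_2 = Round(s_1, k_1) = 0x8DDC5
s_3 = Round(s_2, k_2) = 0x4ED0E
s_4 = Round(s_3, k_3) = 0xC1164
s_5 = Round(s_4, k_4) = 0x97559
s_6 = Round(s_5, k_5) = 0x6E1F9
s_7 = Round(s_6, k_6) = 0xD7A96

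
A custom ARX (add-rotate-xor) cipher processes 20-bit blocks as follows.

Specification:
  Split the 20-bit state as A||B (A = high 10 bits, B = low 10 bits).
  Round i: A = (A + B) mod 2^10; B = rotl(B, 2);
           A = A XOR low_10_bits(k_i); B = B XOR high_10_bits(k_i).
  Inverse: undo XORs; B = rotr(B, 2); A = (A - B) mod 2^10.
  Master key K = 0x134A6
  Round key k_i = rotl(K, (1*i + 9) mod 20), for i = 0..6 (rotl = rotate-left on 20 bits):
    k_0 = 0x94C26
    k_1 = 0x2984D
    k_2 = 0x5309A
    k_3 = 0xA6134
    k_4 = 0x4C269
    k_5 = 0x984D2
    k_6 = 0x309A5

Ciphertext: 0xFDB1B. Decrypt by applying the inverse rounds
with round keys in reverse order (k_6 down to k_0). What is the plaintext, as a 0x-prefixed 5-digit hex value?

s_0 = ciphertext = 0xFDB1B
s_1 = InvRound(s_0, k_6) = 0x175F6
s_2 = InvRound(s_1, k_5) = 0x2ABE5
s_3 = InvRound(s_2, k_4) = 0x439B5
s_4 = InvRound(s_3, k_3) = 0x9BDCB
s_5 = InvRound(s_4, k_2) = 0xF5321
s_6 = InvRound(s_5, k_1) = 0xEE3E1
s_7 = InvRound(s_6, k_0) = 0x4CA6C

0x4CA6C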